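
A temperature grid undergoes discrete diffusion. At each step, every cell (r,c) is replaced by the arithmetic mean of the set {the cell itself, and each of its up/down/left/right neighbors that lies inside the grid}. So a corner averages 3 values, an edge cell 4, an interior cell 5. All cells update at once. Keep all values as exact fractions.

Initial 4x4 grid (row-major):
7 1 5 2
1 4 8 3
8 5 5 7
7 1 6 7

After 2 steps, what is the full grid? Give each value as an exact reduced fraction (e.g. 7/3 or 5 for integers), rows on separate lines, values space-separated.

Answer: 49/12 301/80 199/48 37/9
341/80 453/100 24/5 113/24
1211/240 123/25 521/100 701/120
46/9 583/120 671/120 203/36

Derivation:
After step 1:
  3 17/4 4 10/3
  5 19/5 5 5
  21/4 23/5 31/5 11/2
  16/3 19/4 19/4 20/3
After step 2:
  49/12 301/80 199/48 37/9
  341/80 453/100 24/5 113/24
  1211/240 123/25 521/100 701/120
  46/9 583/120 671/120 203/36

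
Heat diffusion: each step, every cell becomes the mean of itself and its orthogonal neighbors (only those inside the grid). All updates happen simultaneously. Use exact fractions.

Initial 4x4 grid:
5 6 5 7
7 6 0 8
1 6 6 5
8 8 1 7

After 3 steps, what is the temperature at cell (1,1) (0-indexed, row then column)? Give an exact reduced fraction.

Answer: 2029/400

Derivation:
Step 1: cell (1,1) = 5
Step 2: cell (1,1) = 513/100
Step 3: cell (1,1) = 2029/400
Full grid after step 3:
  767/144 1591/300 1163/225 1195/216
  12713/2400 2029/400 3139/600 18593/3600
  7679/1440 15773/3000 29429/6000 3833/720
  5957/1080 7583/1440 7567/1440 10871/2160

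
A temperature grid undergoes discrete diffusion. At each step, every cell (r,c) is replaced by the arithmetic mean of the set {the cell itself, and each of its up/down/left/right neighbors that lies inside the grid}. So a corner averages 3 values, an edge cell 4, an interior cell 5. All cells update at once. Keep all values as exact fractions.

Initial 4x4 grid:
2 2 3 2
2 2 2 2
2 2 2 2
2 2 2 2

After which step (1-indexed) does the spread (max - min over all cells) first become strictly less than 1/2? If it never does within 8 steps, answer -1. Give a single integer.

Step 1: max=7/3, min=2, spread=1/3
  -> spread < 1/2 first at step 1
Step 2: max=271/120, min=2, spread=31/120
Step 3: max=2371/1080, min=2, spread=211/1080
Step 4: max=232843/108000, min=2, spread=16843/108000
Step 5: max=2082643/972000, min=18079/9000, spread=130111/972000
Step 6: max=61962367/29160000, min=1087159/540000, spread=3255781/29160000
Step 7: max=1849953691/874800000, min=1091107/540000, spread=82360351/874800000
Step 8: max=55239316891/26244000000, min=196906441/97200000, spread=2074577821/26244000000

Answer: 1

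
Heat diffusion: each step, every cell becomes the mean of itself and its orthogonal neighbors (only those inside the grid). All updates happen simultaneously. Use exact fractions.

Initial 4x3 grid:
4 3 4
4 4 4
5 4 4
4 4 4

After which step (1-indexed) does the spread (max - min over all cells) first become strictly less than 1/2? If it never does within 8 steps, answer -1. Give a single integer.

Answer: 3

Derivation:
Step 1: max=13/3, min=11/3, spread=2/3
Step 2: max=511/120, min=893/240, spread=43/80
Step 3: max=4531/1080, min=8203/2160, spread=859/2160
  -> spread < 1/2 first at step 3
Step 4: max=26813/6480, min=100069/25920, spread=7183/25920
Step 5: max=801131/194400, min=6030671/1555200, spread=378377/1555200
Step 6: max=2983771/729000, min=364548133/93312000, spread=3474911/18662400
Step 7: max=1426911817/349920000, min=21958578767/5598720000, spread=174402061/1119744000
Step 8: max=42641636509/10497600000, min=1322855776813/335923200000, spread=1667063659/13436928000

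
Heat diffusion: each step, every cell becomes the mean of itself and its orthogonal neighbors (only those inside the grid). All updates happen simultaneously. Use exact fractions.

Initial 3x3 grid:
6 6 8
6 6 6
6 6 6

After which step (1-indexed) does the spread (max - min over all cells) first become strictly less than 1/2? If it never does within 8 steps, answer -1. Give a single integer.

Answer: 3

Derivation:
Step 1: max=20/3, min=6, spread=2/3
Step 2: max=59/9, min=6, spread=5/9
Step 3: max=689/108, min=6, spread=41/108
  -> spread < 1/2 first at step 3
Step 4: max=41011/6480, min=1091/180, spread=347/1296
Step 5: max=2439737/388800, min=10957/1800, spread=2921/15552
Step 6: max=145796539/23328000, min=1321483/216000, spread=24611/186624
Step 7: max=8716802033/1399680000, min=29816741/4860000, spread=207329/2239488
Step 8: max=521914752451/83980800000, min=1594001599/259200000, spread=1746635/26873856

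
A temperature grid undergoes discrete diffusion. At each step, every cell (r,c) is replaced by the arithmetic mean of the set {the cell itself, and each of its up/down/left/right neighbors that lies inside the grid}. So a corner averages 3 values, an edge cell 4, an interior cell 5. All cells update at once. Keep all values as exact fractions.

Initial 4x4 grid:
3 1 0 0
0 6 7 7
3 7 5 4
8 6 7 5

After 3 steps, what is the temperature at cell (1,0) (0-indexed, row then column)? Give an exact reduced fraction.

Answer: 6389/1800

Derivation:
Step 1: cell (1,0) = 3
Step 2: cell (1,0) = 391/120
Step 3: cell (1,0) = 6389/1800
Full grid after step 3:
  362/135 2647/900 2869/900 1465/432
  6389/1800 1466/375 25283/6000 30287/7200
  8569/1800 30619/6000 15919/3000 36839/7200
  11749/2160 41611/7200 41219/7200 1205/216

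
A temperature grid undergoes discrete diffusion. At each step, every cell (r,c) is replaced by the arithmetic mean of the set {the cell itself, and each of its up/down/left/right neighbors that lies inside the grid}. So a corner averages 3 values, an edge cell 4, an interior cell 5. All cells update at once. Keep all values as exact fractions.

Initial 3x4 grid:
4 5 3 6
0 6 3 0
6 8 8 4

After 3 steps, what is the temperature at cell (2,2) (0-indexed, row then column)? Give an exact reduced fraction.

Answer: 3861/800

Derivation:
Step 1: cell (2,2) = 23/4
Step 2: cell (2,2) = 83/16
Step 3: cell (2,2) = 3861/800
Full grid after step 3:
  317/80 9953/2400 3161/800 11/3
  16067/3600 13571/3000 8719/2000 18871/4800
  10579/2160 37159/7200 3861/800 157/36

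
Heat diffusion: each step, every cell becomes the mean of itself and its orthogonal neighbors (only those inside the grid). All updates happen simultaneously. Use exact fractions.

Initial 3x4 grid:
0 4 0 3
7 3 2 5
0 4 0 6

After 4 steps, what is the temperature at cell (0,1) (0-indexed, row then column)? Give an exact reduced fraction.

Answer: 30503/10800

Derivation:
Step 1: cell (0,1) = 7/4
Step 2: cell (0,1) = 35/12
Step 3: cell (0,1) = 911/360
Step 4: cell (0,1) = 30503/10800
Full grid after step 4:
  35939/12960 30503/10800 28913/10800 9377/3240
  255779/86400 49133/18000 105601/36000 125797/43200
  9221/3240 127637/43200 124277/43200 40283/12960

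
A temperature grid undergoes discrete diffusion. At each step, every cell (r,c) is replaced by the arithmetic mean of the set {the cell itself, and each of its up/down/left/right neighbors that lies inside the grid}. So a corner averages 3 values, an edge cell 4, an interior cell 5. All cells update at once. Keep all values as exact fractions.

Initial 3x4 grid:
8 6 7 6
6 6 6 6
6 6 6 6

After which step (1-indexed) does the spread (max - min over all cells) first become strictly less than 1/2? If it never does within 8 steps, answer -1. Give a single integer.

Answer: 3

Derivation:
Step 1: max=27/4, min=6, spread=3/4
Step 2: max=239/36, min=6, spread=23/36
Step 3: max=1393/216, min=1207/200, spread=559/1350
  -> spread < 1/2 first at step 3
Step 4: max=415327/64800, min=32761/5400, spread=4439/12960
Step 5: max=24680333/3888000, min=659443/108000, spread=188077/777600
Step 6: max=1474725727/233280000, min=14878237/2430000, spread=1856599/9331200
Step 7: max=88105496693/13996800000, min=3583629757/583200000, spread=83935301/559872000
Step 8: max=5272967654287/839808000000, min=71830869221/11664000000, spread=809160563/6718464000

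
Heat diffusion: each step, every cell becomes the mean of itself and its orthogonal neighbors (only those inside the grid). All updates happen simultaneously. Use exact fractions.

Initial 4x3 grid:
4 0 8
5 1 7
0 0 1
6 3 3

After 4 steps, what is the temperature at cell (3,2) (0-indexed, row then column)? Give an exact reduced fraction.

Answer: 86023/32400

Derivation:
Step 1: cell (3,2) = 7/3
Step 2: cell (3,2) = 97/36
Step 3: cell (3,2) = 137/54
Step 4: cell (3,2) = 86023/32400
Full grid after step 4:
  129779/43200 943181/288000 149129/43200
  203029/72000 353489/120000 38609/12000
  20501/8000 485471/180000 300451/108000
  55457/21600 68329/27000 86023/32400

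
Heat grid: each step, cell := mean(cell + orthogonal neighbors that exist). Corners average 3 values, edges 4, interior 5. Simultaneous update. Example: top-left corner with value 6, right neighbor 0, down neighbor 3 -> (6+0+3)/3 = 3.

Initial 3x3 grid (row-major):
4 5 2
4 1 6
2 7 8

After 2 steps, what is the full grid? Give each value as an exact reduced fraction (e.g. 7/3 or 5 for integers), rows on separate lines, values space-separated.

After step 1:
  13/3 3 13/3
  11/4 23/5 17/4
  13/3 9/2 7
After step 2:
  121/36 61/15 139/36
  961/240 191/50 1211/240
  139/36 613/120 21/4

Answer: 121/36 61/15 139/36
961/240 191/50 1211/240
139/36 613/120 21/4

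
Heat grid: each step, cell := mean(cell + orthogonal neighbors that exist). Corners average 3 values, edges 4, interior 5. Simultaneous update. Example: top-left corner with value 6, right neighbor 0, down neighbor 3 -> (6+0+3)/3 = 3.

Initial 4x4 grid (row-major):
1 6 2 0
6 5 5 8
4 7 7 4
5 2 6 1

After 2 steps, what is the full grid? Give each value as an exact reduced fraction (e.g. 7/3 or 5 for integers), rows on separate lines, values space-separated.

After step 1:
  13/3 7/2 13/4 10/3
  4 29/5 27/5 17/4
  11/2 5 29/5 5
  11/3 5 4 11/3
After step 2:
  71/18 1013/240 929/240 65/18
  589/120 237/50 49/10 1079/240
  109/24 271/50 126/25 1123/240
  85/18 53/12 277/60 38/9

Answer: 71/18 1013/240 929/240 65/18
589/120 237/50 49/10 1079/240
109/24 271/50 126/25 1123/240
85/18 53/12 277/60 38/9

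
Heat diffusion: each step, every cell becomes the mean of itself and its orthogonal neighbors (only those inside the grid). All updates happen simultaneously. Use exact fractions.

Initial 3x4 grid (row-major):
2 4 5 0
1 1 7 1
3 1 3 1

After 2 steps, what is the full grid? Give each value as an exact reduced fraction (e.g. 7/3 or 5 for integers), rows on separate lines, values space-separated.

After step 1:
  7/3 3 4 2
  7/4 14/5 17/5 9/4
  5/3 2 3 5/3
After step 2:
  85/36 91/30 31/10 11/4
  171/80 259/100 309/100 559/240
  65/36 71/30 151/60 83/36

Answer: 85/36 91/30 31/10 11/4
171/80 259/100 309/100 559/240
65/36 71/30 151/60 83/36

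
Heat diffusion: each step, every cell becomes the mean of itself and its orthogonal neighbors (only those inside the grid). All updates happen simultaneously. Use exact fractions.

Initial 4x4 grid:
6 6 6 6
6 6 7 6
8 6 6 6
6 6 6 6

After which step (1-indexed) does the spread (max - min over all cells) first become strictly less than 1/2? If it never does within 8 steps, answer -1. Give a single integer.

Step 1: max=20/3, min=6, spread=2/3
Step 2: max=391/60, min=6, spread=31/60
Step 3: max=3451/540, min=1453/240, spread=727/2160
  -> spread < 1/2 first at step 3
Step 4: max=684737/108000, min=43847/7200, spread=3379/13500
Step 5: max=1533653/243000, min=146797/24000, spread=378667/1944000
Step 6: max=45834491/7290000, min=39766387/6480000, spread=1755689/11664000
Step 7: max=2743257601/437400000, min=3985702337/648000000, spread=2116340941/17496000000
Step 8: max=10265362769/1640250000, min=39912746591/6480000000, spread=51983612209/524880000000

Answer: 3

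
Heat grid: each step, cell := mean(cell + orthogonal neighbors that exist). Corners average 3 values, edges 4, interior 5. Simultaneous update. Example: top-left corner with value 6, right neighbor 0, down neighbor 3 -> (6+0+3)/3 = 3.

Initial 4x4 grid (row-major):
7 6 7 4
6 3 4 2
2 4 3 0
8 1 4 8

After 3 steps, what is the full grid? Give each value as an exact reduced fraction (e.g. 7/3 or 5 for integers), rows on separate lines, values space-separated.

Answer: 5803/1080 451/90 2039/450 8843/2160
3389/720 13537/3000 23597/6000 26129/7200
15521/3600 22849/6000 361/100 8243/2400
8551/2160 28147/7200 8713/2400 43/12

Derivation:
After step 1:
  19/3 23/4 21/4 13/3
  9/2 23/5 19/5 5/2
  5 13/5 3 13/4
  11/3 17/4 4 4
After step 2:
  199/36 329/60 287/60 145/36
  613/120 17/4 383/100 833/240
  473/120 389/100 333/100 51/16
  155/36 871/240 61/16 15/4
After step 3:
  5803/1080 451/90 2039/450 8843/2160
  3389/720 13537/3000 23597/6000 26129/7200
  15521/3600 22849/6000 361/100 8243/2400
  8551/2160 28147/7200 8713/2400 43/12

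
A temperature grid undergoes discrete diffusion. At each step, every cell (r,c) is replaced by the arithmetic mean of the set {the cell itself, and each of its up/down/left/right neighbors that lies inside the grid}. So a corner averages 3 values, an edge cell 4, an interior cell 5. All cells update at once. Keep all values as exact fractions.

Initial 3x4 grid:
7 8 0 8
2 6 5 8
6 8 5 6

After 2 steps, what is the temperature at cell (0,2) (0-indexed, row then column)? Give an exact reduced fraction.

Answer: 619/120

Derivation:
Step 1: cell (0,2) = 21/4
Step 2: cell (0,2) = 619/120
Full grid after step 2:
  97/18 659/120 619/120 52/9
  441/80 547/100 143/25 1393/240
  101/18 1403/240 1403/240 229/36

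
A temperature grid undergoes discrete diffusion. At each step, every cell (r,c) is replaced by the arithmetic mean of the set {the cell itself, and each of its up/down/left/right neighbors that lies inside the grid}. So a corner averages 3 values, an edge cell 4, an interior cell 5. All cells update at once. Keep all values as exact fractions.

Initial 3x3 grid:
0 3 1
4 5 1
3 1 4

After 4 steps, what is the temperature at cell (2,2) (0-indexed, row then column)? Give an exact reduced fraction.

Answer: 14099/5400

Derivation:
Step 1: cell (2,2) = 2
Step 2: cell (2,2) = 8/3
Step 3: cell (2,2) = 51/20
Step 4: cell (2,2) = 14099/5400
Full grid after step 4:
  332851/129600 703189/288000 77969/32400
  47629/18000 939029/360000 2130817/864000
  359351/129600 2304067/864000 14099/5400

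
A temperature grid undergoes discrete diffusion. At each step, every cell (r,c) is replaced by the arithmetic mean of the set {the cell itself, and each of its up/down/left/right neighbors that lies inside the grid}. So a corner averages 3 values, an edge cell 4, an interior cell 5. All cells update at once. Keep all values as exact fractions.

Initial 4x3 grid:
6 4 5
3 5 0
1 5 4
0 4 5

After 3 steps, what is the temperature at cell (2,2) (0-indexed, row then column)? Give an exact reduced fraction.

Step 1: cell (2,2) = 7/2
Step 2: cell (2,2) = 227/60
Step 3: cell (2,2) = 12781/3600
Full grid after step 3:
  2111/540 901/225 667/180
  1637/450 5369/1500 4457/1200
  1357/450 3431/1000 12781/3600
  3119/1080 2573/800 3919/1080

Answer: 12781/3600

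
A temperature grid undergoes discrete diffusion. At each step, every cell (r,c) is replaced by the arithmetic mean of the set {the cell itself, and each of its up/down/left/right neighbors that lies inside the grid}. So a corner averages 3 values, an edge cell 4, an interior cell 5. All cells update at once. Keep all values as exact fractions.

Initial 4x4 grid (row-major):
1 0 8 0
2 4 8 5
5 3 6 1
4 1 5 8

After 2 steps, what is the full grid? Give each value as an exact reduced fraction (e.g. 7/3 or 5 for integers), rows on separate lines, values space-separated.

Answer: 29/12 233/80 1067/240 71/18
109/40 393/100 217/50 571/120
409/120 371/100 123/25 533/120
121/36 923/240 1051/240 44/9

Derivation:
After step 1:
  1 13/4 4 13/3
  3 17/5 31/5 7/2
  7/2 19/5 23/5 5
  10/3 13/4 5 14/3
After step 2:
  29/12 233/80 1067/240 71/18
  109/40 393/100 217/50 571/120
  409/120 371/100 123/25 533/120
  121/36 923/240 1051/240 44/9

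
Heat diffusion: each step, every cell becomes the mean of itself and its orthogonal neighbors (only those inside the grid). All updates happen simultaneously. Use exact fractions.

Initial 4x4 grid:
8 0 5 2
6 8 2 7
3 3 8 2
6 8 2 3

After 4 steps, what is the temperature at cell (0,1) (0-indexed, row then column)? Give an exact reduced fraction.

Answer: 121409/27000

Derivation:
Step 1: cell (0,1) = 21/4
Step 2: cell (0,1) = 479/120
Step 3: cell (0,1) = 4361/900
Step 4: cell (0,1) = 121409/27000
Full grid after step 4:
  321583/64800 121409/27000 119483/27000 258637/64800
  1053397/216000 177101/36000 760651/180000 926959/216000
  1124989/216000 847651/180000 833549/180000 877943/216000
  324037/64800 537917/108000 469909/108000 279299/64800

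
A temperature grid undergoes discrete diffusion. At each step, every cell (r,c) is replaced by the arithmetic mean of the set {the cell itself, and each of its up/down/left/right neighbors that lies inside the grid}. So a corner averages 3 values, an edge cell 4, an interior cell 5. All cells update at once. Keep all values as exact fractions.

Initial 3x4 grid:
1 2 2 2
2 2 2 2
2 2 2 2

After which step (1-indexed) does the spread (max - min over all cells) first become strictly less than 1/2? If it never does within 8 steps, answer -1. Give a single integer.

Step 1: max=2, min=5/3, spread=1/3
  -> spread < 1/2 first at step 1
Step 2: max=2, min=31/18, spread=5/18
Step 3: max=2, min=391/216, spread=41/216
Step 4: max=2, min=47623/25920, spread=4217/25920
Step 5: max=14321/7200, min=2901251/1555200, spread=38417/311040
Step 6: max=285403/144000, min=175423789/93312000, spread=1903471/18662400
Step 7: max=8524241/4320000, min=10596450911/5598720000, spread=18038617/223948800
Step 8: max=764673241/388800000, min=638578217149/335923200000, spread=883978523/13436928000

Answer: 1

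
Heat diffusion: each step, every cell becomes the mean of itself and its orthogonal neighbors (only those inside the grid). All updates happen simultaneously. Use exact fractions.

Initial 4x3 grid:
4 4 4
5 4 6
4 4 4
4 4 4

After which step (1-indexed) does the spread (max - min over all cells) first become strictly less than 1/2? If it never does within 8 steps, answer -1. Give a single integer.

Step 1: max=14/3, min=4, spread=2/3
Step 2: max=137/30, min=4, spread=17/30
Step 3: max=601/135, min=293/72, spread=413/1080
  -> spread < 1/2 first at step 3
Step 4: max=17731/4050, min=12391/3000, spread=20063/81000
Step 5: max=4250471/972000, min=1343647/324000, spread=21953/97200
Step 6: max=126648677/29160000, min=10150771/2430000, spread=193577/1166400
Step 7: max=7578473443/1749600000, min=1221746953/291600000, spread=9919669/69984000
Step 8: max=453106244387/104976000000, min=9196935469/2187000000, spread=18645347/167961600

Answer: 3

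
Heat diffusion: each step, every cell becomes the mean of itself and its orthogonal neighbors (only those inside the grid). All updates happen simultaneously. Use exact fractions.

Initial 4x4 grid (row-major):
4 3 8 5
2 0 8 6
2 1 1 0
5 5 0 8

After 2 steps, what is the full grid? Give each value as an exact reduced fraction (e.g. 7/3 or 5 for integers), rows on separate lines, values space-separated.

After step 1:
  3 15/4 6 19/3
  2 14/5 23/5 19/4
  5/2 9/5 2 15/4
  4 11/4 7/2 8/3
After step 2:
  35/12 311/80 1241/240 205/36
  103/40 299/100 403/100 583/120
  103/40 237/100 313/100 79/24
  37/12 241/80 131/48 119/36

Answer: 35/12 311/80 1241/240 205/36
103/40 299/100 403/100 583/120
103/40 237/100 313/100 79/24
37/12 241/80 131/48 119/36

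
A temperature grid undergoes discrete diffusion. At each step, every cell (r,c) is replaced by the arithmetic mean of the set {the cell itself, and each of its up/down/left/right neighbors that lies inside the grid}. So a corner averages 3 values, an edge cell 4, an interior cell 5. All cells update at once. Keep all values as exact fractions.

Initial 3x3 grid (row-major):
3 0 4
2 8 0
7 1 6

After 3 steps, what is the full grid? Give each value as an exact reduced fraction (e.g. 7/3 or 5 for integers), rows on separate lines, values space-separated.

Answer: 6307/2160 15713/4800 5777/2160
4597/1200 18493/6000 25357/7200
3961/1080 29257/7200 452/135

Derivation:
After step 1:
  5/3 15/4 4/3
  5 11/5 9/2
  10/3 11/2 7/3
After step 2:
  125/36 179/80 115/36
  61/20 419/100 311/120
  83/18 401/120 37/9
After step 3:
  6307/2160 15713/4800 5777/2160
  4597/1200 18493/6000 25357/7200
  3961/1080 29257/7200 452/135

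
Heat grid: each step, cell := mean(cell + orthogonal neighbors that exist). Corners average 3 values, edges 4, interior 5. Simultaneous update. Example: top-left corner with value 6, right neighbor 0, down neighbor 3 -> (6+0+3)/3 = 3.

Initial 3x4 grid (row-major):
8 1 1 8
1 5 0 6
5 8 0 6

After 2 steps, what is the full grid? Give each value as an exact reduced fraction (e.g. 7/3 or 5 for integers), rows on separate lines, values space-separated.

After step 1:
  10/3 15/4 5/2 5
  19/4 3 12/5 5
  14/3 9/2 7/2 4
After step 2:
  71/18 151/48 273/80 25/6
  63/16 92/25 82/25 41/10
  167/36 47/12 18/5 25/6

Answer: 71/18 151/48 273/80 25/6
63/16 92/25 82/25 41/10
167/36 47/12 18/5 25/6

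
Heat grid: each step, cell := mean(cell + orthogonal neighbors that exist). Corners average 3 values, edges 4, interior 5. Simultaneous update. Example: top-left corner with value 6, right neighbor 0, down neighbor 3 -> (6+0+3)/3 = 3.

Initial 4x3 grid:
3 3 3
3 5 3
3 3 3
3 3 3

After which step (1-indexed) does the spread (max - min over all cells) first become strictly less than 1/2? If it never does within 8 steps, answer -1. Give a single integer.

Answer: 2

Derivation:
Step 1: max=7/2, min=3, spread=1/2
Step 2: max=173/50, min=3, spread=23/50
  -> spread < 1/2 first at step 2
Step 3: max=8011/2400, min=613/200, spread=131/480
Step 4: max=71351/21600, min=11191/3600, spread=841/4320
Step 5: max=28462051/8640000, min=2253373/720000, spread=56863/345600
Step 6: max=254814341/77760000, min=20429543/6480000, spread=386393/3110400
Step 7: max=101705723131/31104000000, min=8196358813/2592000000, spread=26795339/248832000
Step 8: max=6082535714129/1866240000000, min=493646149667/155520000000, spread=254051069/2985984000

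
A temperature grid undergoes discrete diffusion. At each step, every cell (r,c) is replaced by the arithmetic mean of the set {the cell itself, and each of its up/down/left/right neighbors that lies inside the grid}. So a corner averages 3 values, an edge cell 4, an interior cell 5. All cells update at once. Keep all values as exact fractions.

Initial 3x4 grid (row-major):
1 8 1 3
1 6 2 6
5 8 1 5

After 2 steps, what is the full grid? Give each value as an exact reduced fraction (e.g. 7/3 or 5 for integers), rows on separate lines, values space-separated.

After step 1:
  10/3 4 7/2 10/3
  13/4 5 16/5 4
  14/3 5 4 4
After step 2:
  127/36 95/24 421/120 65/18
  65/16 409/100 197/50 109/30
  155/36 14/3 81/20 4

Answer: 127/36 95/24 421/120 65/18
65/16 409/100 197/50 109/30
155/36 14/3 81/20 4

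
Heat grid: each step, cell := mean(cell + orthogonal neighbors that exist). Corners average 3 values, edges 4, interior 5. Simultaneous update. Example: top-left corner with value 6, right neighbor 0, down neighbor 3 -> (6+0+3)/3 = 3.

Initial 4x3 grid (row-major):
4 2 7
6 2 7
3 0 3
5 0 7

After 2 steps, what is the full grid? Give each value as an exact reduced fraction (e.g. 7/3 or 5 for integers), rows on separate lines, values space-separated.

After step 1:
  4 15/4 16/3
  15/4 17/5 19/4
  7/2 8/5 17/4
  8/3 3 10/3
After step 2:
  23/6 989/240 83/18
  293/80 69/20 133/30
  691/240 63/20 209/60
  55/18 53/20 127/36

Answer: 23/6 989/240 83/18
293/80 69/20 133/30
691/240 63/20 209/60
55/18 53/20 127/36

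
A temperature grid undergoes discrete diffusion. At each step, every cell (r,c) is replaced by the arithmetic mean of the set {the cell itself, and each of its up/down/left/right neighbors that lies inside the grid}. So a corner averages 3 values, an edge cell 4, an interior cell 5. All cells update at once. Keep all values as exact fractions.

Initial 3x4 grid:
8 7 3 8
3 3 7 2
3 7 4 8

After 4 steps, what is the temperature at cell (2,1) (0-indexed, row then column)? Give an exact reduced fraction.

Step 1: cell (2,1) = 17/4
Step 2: cell (2,1) = 1229/240
Step 3: cell (2,1) = 33827/7200
Step 4: cell (2,1) = 1082879/216000
Full grid after step 4:
  218173/43200 189709/36000 556297/108000 692059/129600
  4334231/864000 1779019/360000 211391/40000 1484197/288000
  615769/129600 1082879/216000 1085719/216000 687809/129600

Answer: 1082879/216000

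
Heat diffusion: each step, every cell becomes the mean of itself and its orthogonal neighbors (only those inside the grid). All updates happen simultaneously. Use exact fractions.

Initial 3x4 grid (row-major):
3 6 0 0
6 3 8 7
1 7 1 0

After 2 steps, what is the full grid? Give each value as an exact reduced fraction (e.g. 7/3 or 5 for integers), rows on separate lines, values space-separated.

After step 1:
  5 3 7/2 7/3
  13/4 6 19/5 15/4
  14/3 3 4 8/3
After step 2:
  15/4 35/8 379/120 115/36
  227/48 381/100 421/100 251/80
  131/36 53/12 101/30 125/36

Answer: 15/4 35/8 379/120 115/36
227/48 381/100 421/100 251/80
131/36 53/12 101/30 125/36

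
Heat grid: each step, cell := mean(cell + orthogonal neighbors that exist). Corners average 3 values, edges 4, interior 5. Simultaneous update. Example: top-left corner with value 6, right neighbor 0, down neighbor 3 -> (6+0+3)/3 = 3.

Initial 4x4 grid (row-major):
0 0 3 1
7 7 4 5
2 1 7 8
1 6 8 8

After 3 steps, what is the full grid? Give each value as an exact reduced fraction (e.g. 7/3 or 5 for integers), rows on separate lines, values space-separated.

Answer: 6353/2160 5759/1800 661/200 169/45
24791/7200 21923/6000 2227/500 697/150
341/96 112/25 2143/400 1841/300
77/20 733/160 14563/2400 4777/720

Derivation:
After step 1:
  7/3 5/2 2 3
  4 19/5 26/5 9/2
  11/4 23/5 28/5 7
  3 4 29/4 8
After step 2:
  53/18 319/120 127/40 19/6
  773/240 201/50 211/50 197/40
  287/80 83/20 593/100 251/40
  13/4 377/80 497/80 89/12
After step 3:
  6353/2160 5759/1800 661/200 169/45
  24791/7200 21923/6000 2227/500 697/150
  341/96 112/25 2143/400 1841/300
  77/20 733/160 14563/2400 4777/720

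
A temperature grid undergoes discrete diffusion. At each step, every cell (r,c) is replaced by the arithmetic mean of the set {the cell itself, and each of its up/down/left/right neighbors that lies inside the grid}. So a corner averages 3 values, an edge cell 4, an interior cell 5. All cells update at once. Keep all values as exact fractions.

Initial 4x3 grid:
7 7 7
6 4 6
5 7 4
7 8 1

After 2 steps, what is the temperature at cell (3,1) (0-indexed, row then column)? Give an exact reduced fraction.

Step 1: cell (3,1) = 23/4
Step 2: cell (3,1) = 447/80
Full grid after step 2:
  221/36 307/48 109/18
  293/48 143/25 269/48
  1441/240 281/50 1181/240
  56/9 447/80 175/36

Answer: 447/80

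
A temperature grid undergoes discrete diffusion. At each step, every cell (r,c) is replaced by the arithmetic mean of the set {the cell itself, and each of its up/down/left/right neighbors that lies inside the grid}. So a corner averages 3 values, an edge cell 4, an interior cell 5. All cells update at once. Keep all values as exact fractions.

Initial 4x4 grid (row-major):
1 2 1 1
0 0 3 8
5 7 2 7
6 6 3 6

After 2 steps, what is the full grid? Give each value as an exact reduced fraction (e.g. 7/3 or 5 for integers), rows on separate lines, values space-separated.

After step 1:
  1 1 7/4 10/3
  3/2 12/5 14/5 19/4
  9/2 4 22/5 23/4
  17/3 11/2 17/4 16/3
After step 2:
  7/6 123/80 533/240 59/18
  47/20 117/50 161/50 499/120
  47/12 104/25 106/25 607/120
  47/9 233/48 1169/240 46/9

Answer: 7/6 123/80 533/240 59/18
47/20 117/50 161/50 499/120
47/12 104/25 106/25 607/120
47/9 233/48 1169/240 46/9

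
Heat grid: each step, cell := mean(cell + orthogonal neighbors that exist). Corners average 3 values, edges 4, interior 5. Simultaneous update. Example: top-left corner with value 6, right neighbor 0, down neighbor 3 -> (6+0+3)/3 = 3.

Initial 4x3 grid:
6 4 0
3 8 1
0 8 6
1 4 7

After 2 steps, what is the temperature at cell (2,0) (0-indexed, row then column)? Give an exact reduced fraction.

Answer: 847/240

Derivation:
Step 1: cell (2,0) = 3
Step 2: cell (2,0) = 847/240
Full grid after step 2:
  157/36 153/40 119/36
  983/240 9/2 943/240
  847/240 47/10 1207/240
  29/9 263/60 97/18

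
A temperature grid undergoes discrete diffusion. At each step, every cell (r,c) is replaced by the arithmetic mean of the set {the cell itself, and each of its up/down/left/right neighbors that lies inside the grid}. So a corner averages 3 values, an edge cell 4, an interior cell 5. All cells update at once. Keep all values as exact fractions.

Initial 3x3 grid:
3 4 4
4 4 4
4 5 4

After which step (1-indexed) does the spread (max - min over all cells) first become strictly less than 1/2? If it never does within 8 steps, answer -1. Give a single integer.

Step 1: max=13/3, min=11/3, spread=2/3
Step 2: max=1027/240, min=67/18, spread=401/720
Step 3: max=9077/2160, min=4181/1080, spread=143/432
  -> spread < 1/2 first at step 3
Step 4: max=535879/129600, min=252877/64800, spread=1205/5184
Step 5: max=31994813/7776000, min=15362969/3888000, spread=10151/62208
Step 6: max=1906102111/466560000, min=926326993/233280000, spread=85517/746496
Step 7: max=113968156517/27993600000, min=55858404821/13996800000, spread=720431/8957952
Step 8: max=6816061489399/1679616000000, min=3360614955637/839808000000, spread=6069221/107495424

Answer: 3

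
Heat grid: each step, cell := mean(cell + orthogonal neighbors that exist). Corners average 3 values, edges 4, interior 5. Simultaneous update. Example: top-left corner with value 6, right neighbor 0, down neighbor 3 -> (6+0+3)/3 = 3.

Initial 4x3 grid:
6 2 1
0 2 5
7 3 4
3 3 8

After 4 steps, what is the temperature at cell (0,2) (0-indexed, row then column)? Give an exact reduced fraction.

Step 1: cell (0,2) = 8/3
Step 2: cell (0,2) = 101/36
Step 3: cell (0,2) = 6259/2160
Step 4: cell (0,2) = 395549/129600
Full grid after step 4:
  391049/129600 2561261/864000 395549/129600
  174481/54000 1188439/360000 22607/6750
  198941/54000 1353889/360000 488/125
  511519/129600 3562571/864000 181673/43200

Answer: 395549/129600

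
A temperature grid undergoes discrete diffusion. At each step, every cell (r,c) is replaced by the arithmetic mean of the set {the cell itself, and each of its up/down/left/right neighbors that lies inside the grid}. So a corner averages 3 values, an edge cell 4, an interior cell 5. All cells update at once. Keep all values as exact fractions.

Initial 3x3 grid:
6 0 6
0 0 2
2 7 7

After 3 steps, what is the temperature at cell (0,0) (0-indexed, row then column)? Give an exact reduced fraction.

Answer: 23/10

Derivation:
Step 1: cell (0,0) = 2
Step 2: cell (0,0) = 7/3
Step 3: cell (0,0) = 23/10
Full grid after step 3:
  23/10 4837/1800 6403/2160
  3133/1200 5759/2000 5519/1600
  131/45 1553/450 8123/2160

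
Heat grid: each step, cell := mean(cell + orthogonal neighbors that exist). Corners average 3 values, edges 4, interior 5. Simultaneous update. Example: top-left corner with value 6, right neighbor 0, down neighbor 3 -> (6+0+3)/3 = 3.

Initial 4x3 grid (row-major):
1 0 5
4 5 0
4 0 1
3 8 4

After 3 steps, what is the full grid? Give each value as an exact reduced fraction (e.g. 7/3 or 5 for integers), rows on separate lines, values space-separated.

Answer: 1267/540 35563/14400 4483/2160
20989/7200 3533/1500 9107/3600
2521/800 4913/1500 2383/900
703/180 49483/14400 7391/2160

Derivation:
After step 1:
  5/3 11/4 5/3
  7/2 9/5 11/4
  11/4 18/5 5/4
  5 15/4 13/3
After step 2:
  95/36 473/240 43/18
  583/240 72/25 28/15
  297/80 263/100 179/60
  23/6 1001/240 28/9
After step 3:
  1267/540 35563/14400 4483/2160
  20989/7200 3533/1500 9107/3600
  2521/800 4913/1500 2383/900
  703/180 49483/14400 7391/2160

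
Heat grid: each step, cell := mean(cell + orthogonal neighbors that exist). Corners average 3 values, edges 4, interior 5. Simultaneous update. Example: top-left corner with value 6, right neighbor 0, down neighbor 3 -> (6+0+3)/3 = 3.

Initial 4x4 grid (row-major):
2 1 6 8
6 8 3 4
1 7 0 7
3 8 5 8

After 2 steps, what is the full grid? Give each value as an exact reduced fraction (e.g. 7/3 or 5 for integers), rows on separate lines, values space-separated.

After step 1:
  3 17/4 9/2 6
  17/4 5 21/5 11/2
  17/4 24/5 22/5 19/4
  4 23/4 21/4 20/3
After step 2:
  23/6 67/16 379/80 16/3
  33/8 9/2 118/25 409/80
  173/40 121/25 117/25 1279/240
  14/3 99/20 331/60 50/9

Answer: 23/6 67/16 379/80 16/3
33/8 9/2 118/25 409/80
173/40 121/25 117/25 1279/240
14/3 99/20 331/60 50/9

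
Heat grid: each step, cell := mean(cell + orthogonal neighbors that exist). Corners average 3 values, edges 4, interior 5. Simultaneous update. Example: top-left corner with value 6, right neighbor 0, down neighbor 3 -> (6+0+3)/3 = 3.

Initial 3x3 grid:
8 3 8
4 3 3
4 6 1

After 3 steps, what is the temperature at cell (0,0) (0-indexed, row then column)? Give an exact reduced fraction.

Answer: 3451/720

Derivation:
Step 1: cell (0,0) = 5
Step 2: cell (0,0) = 61/12
Step 3: cell (0,0) = 3451/720
Full grid after step 3:
  3451/720 33703/7200 9553/2160
  65531/14400 12761/3000 19577/4800
  9133/2160 9551/2400 8093/2160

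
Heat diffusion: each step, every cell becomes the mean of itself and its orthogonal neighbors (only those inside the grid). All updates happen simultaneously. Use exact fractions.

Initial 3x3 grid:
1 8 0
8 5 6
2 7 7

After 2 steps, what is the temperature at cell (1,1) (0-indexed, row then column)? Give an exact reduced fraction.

Step 1: cell (1,1) = 34/5
Step 2: cell (1,1) = 481/100
Full grid after step 2:
  79/18 619/120 38/9
  83/15 481/100 679/120
  179/36 1463/240 197/36

Answer: 481/100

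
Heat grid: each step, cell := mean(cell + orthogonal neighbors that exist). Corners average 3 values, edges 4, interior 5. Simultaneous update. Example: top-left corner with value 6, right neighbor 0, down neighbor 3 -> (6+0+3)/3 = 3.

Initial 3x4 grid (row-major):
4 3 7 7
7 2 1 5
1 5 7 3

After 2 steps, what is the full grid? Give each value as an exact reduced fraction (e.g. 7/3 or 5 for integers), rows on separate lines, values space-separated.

After step 1:
  14/3 4 9/2 19/3
  7/2 18/5 22/5 4
  13/3 15/4 4 5
After step 2:
  73/18 503/120 577/120 89/18
  161/40 77/20 41/10 74/15
  139/36 941/240 343/80 13/3

Answer: 73/18 503/120 577/120 89/18
161/40 77/20 41/10 74/15
139/36 941/240 343/80 13/3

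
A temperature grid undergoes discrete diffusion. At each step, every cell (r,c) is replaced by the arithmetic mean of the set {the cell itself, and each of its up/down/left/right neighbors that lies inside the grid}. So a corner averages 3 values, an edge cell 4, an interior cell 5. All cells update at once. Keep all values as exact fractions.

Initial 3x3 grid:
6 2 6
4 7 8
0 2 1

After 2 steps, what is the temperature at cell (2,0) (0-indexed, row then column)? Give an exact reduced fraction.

Step 1: cell (2,0) = 2
Step 2: cell (2,0) = 35/12
Full grid after step 2:
  9/2 1151/240 193/36
  297/80 221/50 191/40
  35/12 383/120 35/9

Answer: 35/12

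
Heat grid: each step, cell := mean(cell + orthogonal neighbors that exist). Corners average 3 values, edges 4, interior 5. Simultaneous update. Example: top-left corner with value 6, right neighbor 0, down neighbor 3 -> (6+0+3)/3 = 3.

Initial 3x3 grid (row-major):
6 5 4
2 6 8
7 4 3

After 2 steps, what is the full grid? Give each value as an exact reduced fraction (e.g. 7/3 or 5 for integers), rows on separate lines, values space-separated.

After step 1:
  13/3 21/4 17/3
  21/4 5 21/4
  13/3 5 5
After step 2:
  89/18 81/16 97/18
  227/48 103/20 251/48
  175/36 29/6 61/12

Answer: 89/18 81/16 97/18
227/48 103/20 251/48
175/36 29/6 61/12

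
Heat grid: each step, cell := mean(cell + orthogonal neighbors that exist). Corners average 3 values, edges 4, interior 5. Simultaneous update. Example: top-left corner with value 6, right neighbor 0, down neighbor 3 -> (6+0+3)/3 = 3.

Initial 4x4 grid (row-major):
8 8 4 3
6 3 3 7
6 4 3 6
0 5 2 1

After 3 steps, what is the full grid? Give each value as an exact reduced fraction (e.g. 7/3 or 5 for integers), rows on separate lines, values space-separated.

After step 1:
  22/3 23/4 9/2 14/3
  23/4 24/5 4 19/4
  4 21/5 18/5 17/4
  11/3 11/4 11/4 3
After step 2:
  113/18 1343/240 227/48 167/36
  1313/240 49/10 433/100 53/12
  1057/240 387/100 94/25 39/10
  125/36 401/120 121/40 10/3
After step 3:
  1561/270 7741/1440 34729/7200 1985/432
  7579/1440 29/6 26563/6000 15557/3600
  30991/7200 24331/6000 3777/1000 1541/400
  8077/2160 6169/1800 673/200 1231/360

Answer: 1561/270 7741/1440 34729/7200 1985/432
7579/1440 29/6 26563/6000 15557/3600
30991/7200 24331/6000 3777/1000 1541/400
8077/2160 6169/1800 673/200 1231/360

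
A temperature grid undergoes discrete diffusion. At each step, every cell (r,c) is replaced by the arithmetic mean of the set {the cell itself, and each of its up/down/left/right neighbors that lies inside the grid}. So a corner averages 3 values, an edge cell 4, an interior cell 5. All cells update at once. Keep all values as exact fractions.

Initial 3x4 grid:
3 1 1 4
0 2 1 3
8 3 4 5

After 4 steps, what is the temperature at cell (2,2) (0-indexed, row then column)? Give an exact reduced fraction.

Answer: 27763/9000

Derivation:
Step 1: cell (2,2) = 13/4
Step 2: cell (2,2) = 137/40
Step 3: cell (2,2) = 3731/1200
Step 4: cell (2,2) = 27763/9000
Full grid after step 4:
  294367/129600 233941/108000 256031/108000 326867/129600
  736841/288000 104873/40000 952157/360000 2470543/864000
  389267/129600 79829/27000 27763/9000 133789/43200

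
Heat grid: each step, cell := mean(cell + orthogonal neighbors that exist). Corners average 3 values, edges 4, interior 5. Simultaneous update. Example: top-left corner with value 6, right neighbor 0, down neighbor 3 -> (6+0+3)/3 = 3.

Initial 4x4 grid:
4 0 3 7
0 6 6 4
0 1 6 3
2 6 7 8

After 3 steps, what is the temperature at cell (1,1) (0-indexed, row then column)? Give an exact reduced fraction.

Answer: 9247/3000

Derivation:
Step 1: cell (1,1) = 13/5
Step 2: cell (1,1) = 343/100
Step 3: cell (1,1) = 9247/3000
Full grid after step 3:
  2503/1080 23069/7200 28477/7200 991/216
  18029/7200 9247/3000 527/120 34177/7200
  709/288 2759/750 1151/250 12763/2400
  1657/540 1099/288 12433/2400 331/60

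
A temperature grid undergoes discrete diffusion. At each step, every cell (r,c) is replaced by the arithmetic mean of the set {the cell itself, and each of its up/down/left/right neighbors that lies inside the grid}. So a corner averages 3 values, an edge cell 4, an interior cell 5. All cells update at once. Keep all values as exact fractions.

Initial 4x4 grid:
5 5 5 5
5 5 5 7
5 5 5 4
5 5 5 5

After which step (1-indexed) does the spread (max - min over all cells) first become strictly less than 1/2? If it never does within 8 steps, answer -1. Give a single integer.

Answer: 3

Derivation:
Step 1: max=17/3, min=14/3, spread=1
Step 2: max=647/120, min=73/15, spread=21/40
Step 3: max=5747/1080, min=5339/1080, spread=17/45
  -> spread < 1/2 first at step 3
Step 4: max=169361/32400, min=33551/6750, spread=41581/162000
Step 5: max=5060639/972000, min=269239/54000, spread=214337/972000
Step 6: max=150737387/29160000, min=539281/108000, spread=5131517/29160000
Step 7: max=4506744527/874800000, min=12157757/2430000, spread=129952007/874800000
Step 8: max=134710897511/26244000000, min=7302233873/1458000000, spread=3270687797/26244000000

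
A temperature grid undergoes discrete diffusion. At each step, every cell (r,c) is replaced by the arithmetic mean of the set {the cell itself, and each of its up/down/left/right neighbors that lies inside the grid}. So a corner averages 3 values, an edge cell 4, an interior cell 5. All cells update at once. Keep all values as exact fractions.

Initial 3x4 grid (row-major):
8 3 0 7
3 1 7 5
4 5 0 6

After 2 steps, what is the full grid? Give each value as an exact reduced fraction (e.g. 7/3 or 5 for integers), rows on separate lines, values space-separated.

After step 1:
  14/3 3 17/4 4
  4 19/5 13/5 25/4
  4 5/2 9/2 11/3
After step 2:
  35/9 943/240 277/80 29/6
  247/60 159/50 107/25 991/240
  7/2 37/10 199/60 173/36

Answer: 35/9 943/240 277/80 29/6
247/60 159/50 107/25 991/240
7/2 37/10 199/60 173/36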